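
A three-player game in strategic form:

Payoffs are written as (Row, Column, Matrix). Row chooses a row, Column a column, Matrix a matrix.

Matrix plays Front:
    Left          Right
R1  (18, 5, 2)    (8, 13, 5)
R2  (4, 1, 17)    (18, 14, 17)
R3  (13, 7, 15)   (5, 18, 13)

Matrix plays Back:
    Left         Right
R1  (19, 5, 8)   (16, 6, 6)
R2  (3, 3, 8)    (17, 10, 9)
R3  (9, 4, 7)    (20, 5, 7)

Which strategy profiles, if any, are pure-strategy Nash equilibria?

(R2, Right, Front)

(R1, Left, Front): Column can switch to Right (5 → 13). Not NE.
(R1, Left, Back): Column can switch to Right (5 → 6). Not NE.
(R1, Right, Front): Row can switch to R2 (8 → 18). Not NE.
(R1, Right, Back): Row can switch to R2 (16 → 17). Not NE.
(R2, Left, Front): Row can switch to R1 (4 → 18). Not NE.
(R2, Left, Back): Row can switch to R1 (3 → 19). Not NE.
(R2, Right, Front): Row gets 18, best alternative 8; Column gets 14, best alternative 1; Matrix gets 17, best alternative 9. No profitable deviation — NE.
(R2, Right, Back): Row can switch to R3 (17 → 20). Not NE.
(R3, Left, Front): Row can switch to R1 (13 → 18). Not NE.
(The remaining 3 profiles each have a profitable deviation by the same check.)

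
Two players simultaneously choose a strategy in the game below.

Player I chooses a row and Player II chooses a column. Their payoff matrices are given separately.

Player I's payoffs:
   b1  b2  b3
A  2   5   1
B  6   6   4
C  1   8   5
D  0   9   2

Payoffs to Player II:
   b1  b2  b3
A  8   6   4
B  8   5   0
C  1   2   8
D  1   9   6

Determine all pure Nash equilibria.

(B, b1), (C, b3), (D, b2)

For each strategy profile, look for a profitable unilateral deviation.
(A, b1): Player I can switch to B (2 → 6). Not NE.
(A, b2): Player I can switch to B (5 → 6). Not NE.
(A, b3): Player I can switch to B (1 → 4). Not NE.
(B, b1): Player I gets 6, best alternative 2; Player II gets 8, best alternative 5. No profitable deviation — NE.
(B, b2): Player I can switch to C (6 → 8). Not NE.
(B, b3): Player I can switch to C (4 → 5). Not NE.
(C, b1): Player I can switch to A (1 → 2). Not NE.
(C, b2): Player I can switch to D (8 → 9). Not NE.
(C, b3): Player I gets 5, best alternative 4; Player II gets 8, best alternative 2. No profitable deviation — NE.
(D, b1): Player I can switch to A (0 → 2). Not NE.
(D, b2): Player I gets 9, best alternative 8; Player II gets 9, best alternative 6. No profitable deviation — NE.
(D, b3): Player I can switch to B (2 → 4). Not NE.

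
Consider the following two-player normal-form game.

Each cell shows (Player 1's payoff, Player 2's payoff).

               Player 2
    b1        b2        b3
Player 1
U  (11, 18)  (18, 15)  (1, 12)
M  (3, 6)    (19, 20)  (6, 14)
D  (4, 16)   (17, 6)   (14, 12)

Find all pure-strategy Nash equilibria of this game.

Check each profile: it is a Nash equilibrium iff no player can strictly gain by switching unilaterally.
(U, b1): Player 1 gets 11, best alternative 4; Player 2 gets 18, best alternative 15. No profitable deviation — NE.
(U, b2): Player 1 can switch to M (18 → 19). Not NE.
(U, b3): Player 1 can switch to M (1 → 6). Not NE.
(M, b1): Player 1 can switch to U (3 → 11). Not NE.
(M, b2): Player 1 gets 19, best alternative 18; Player 2 gets 20, best alternative 14. No profitable deviation — NE.
(M, b3): Player 1 can switch to D (6 → 14). Not NE.
(D, b1): Player 1 can switch to U (4 → 11). Not NE.
(D, b2): Player 1 can switch to U (17 → 18). Not NE.
(The remaining 1 profile has a profitable deviation by the same check.)

Pure-strategy Nash equilibria: (U, b1), (M, b2)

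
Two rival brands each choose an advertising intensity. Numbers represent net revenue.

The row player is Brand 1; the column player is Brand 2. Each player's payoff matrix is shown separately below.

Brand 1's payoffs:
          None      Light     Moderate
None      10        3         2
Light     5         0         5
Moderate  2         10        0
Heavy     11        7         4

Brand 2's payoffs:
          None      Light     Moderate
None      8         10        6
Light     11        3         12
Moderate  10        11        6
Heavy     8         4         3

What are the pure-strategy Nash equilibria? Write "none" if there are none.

Mark each player's best response to every combination of opponents' strategies; a profile where every player is best-responding is a pure Nash equilibrium.
Brand 1 against None: payoffs 10, 5, 2, 11 → best response Heavy.
Brand 1 against Light: payoffs 3, 0, 10, 7 → best response Moderate.
Brand 1 against Moderate: payoffs 2, 5, 0, 4 → best response Light.
Brand 2 against None: payoffs 8, 10, 6 → best response Light.
Brand 2 against Light: payoffs 11, 3, 12 → best response Moderate.
Brand 2 against Moderate: payoffs 10, 11, 6 → best response Light.
Brand 2 against Heavy: payoffs 8, 4, 3 → best response None.
Mutual best responses: (Light, Moderate); (Moderate, Light); (Heavy, None).

The pure Nash equilibria are (Light, Moderate), (Moderate, Light), (Heavy, None).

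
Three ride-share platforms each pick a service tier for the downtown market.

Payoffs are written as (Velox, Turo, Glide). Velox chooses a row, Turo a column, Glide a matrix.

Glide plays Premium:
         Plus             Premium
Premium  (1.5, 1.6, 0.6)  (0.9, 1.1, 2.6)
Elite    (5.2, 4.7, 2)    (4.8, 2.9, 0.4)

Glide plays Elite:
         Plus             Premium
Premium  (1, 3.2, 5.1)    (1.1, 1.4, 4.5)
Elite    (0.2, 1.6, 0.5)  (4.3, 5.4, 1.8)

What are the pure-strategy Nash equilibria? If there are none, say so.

Pure-strategy Nash equilibria: (Premium, Plus, Elite) and (Elite, Plus, Premium) and (Elite, Premium, Elite)

(Premium, Plus, Premium): Velox can switch to Elite (1.5 → 5.2). Not NE.
(Premium, Plus, Elite): Velox gets 1, best alternative 0.2; Turo gets 3.2, best alternative 1.4; Glide gets 5.1, best alternative 0.6. No profitable deviation — NE.
(Premium, Premium, Premium): Velox can switch to Elite (0.9 → 4.8). Not NE.
(Premium, Premium, Elite): Velox can switch to Elite (1.1 → 4.3). Not NE.
(Elite, Plus, Premium): Velox gets 5.2, best alternative 1.5; Turo gets 4.7, best alternative 2.9; Glide gets 2, best alternative 0.5. No profitable deviation — NE.
(Elite, Plus, Elite): Velox can switch to Premium (0.2 → 1). Not NE.
(Elite, Premium, Premium): Turo can switch to Plus (2.9 → 4.7). Not NE.
(Elite, Premium, Elite): Velox gets 4.3, best alternative 1.1; Turo gets 5.4, best alternative 1.6; Glide gets 1.8, best alternative 0.4. No profitable deviation — NE.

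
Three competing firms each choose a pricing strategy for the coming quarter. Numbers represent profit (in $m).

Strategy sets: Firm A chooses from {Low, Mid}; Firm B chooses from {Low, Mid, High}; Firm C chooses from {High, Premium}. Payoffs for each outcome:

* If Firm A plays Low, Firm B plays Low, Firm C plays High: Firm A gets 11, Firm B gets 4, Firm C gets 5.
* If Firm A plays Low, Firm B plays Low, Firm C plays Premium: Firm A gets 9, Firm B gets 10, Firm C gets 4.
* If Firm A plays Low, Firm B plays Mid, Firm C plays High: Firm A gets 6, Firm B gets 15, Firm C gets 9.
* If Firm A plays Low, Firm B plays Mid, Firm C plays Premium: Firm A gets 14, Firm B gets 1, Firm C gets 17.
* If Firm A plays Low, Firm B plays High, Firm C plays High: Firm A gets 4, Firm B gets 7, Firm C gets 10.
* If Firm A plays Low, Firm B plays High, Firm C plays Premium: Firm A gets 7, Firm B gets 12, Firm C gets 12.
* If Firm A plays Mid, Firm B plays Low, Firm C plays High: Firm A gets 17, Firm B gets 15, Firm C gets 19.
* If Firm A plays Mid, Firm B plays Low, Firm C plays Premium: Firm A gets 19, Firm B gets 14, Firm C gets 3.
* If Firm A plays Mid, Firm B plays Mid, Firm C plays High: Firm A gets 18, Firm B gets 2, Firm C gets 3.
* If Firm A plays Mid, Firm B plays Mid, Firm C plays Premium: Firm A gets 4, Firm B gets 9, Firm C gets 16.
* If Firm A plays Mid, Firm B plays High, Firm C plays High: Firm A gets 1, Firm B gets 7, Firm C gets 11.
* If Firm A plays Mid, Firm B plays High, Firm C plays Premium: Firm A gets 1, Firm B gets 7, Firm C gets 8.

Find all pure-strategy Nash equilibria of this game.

Pure-strategy Nash equilibria: (Low, High, Premium), (Mid, Low, High)

Check each profile: it is a Nash equilibrium iff no player can strictly gain by switching unilaterally.
(Low, Low, High): Firm A can switch to Mid (11 → 17). Not NE.
(Low, Low, Premium): Firm A can switch to Mid (9 → 19). Not NE.
(Low, Mid, High): Firm A can switch to Mid (6 → 18). Not NE.
(Low, Mid, Premium): Firm B can switch to Low (1 → 10). Not NE.
(Low, High, High): Firm B can switch to Mid (7 → 15). Not NE.
(Low, High, Premium): Firm A gets 7, best alternative 1; Firm B gets 12, best alternative 10; Firm C gets 12, best alternative 10. No profitable deviation — NE.
(Mid, Low, High): Firm A gets 17, best alternative 11; Firm B gets 15, best alternative 7; Firm C gets 19, best alternative 3. No profitable deviation — NE.
(Mid, Low, Premium): Firm C can switch to High (3 → 19). Not NE.
(Mid, Mid, High): Firm B can switch to Low (2 → 15). Not NE.
(Mid, Mid, Premium): Firm A can switch to Low (4 → 14). Not NE.
(The remaining 2 profiles each have a profitable deviation by the same check.)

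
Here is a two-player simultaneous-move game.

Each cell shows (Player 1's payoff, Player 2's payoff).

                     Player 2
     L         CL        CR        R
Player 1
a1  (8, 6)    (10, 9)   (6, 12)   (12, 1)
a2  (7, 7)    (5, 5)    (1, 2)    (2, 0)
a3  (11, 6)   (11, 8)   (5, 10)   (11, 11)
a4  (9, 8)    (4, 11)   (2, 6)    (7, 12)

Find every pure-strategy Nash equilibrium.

Pure NE: (a1, CR)

Check each profile: it is a Nash equilibrium iff no player can strictly gain by switching unilaterally.
(a1, L): Player 1 can switch to a3 (8 → 11). Not NE.
(a1, CL): Player 1 can switch to a3 (10 → 11). Not NE.
(a1, CR): Player 1 gets 6, best alternative 5; Player 2 gets 12, best alternative 9. No profitable deviation — NE.
(a1, R): Player 2 can switch to L (1 → 6). Not NE.
(a2, L): Player 1 can switch to a1 (7 → 8). Not NE.
(a2, CL): Player 1 can switch to a1 (5 → 10). Not NE.
(a2, CR): Player 1 can switch to a1 (1 → 6). Not NE.
(The remaining 9 profiles each have a profitable deviation by the same check.)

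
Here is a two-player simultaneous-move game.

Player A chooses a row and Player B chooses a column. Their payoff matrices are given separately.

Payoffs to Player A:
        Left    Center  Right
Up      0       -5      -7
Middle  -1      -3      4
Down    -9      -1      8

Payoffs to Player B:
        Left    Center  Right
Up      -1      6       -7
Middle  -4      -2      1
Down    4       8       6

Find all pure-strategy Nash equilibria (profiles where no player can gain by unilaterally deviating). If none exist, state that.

Player A against Left: payoffs 0, -1, -9 → best response Up.
Player A against Center: payoffs -5, -3, -1 → best response Down.
Player A against Right: payoffs -7, 4, 8 → best response Down.
Player B against Up: payoffs -1, 6, -7 → best response Center.
Player B against Middle: payoffs -4, -2, 1 → best response Right.
Player B against Down: payoffs 4, 8, 6 → best response Center.
Mutual best responses: (Down, Center).

(Down, Center)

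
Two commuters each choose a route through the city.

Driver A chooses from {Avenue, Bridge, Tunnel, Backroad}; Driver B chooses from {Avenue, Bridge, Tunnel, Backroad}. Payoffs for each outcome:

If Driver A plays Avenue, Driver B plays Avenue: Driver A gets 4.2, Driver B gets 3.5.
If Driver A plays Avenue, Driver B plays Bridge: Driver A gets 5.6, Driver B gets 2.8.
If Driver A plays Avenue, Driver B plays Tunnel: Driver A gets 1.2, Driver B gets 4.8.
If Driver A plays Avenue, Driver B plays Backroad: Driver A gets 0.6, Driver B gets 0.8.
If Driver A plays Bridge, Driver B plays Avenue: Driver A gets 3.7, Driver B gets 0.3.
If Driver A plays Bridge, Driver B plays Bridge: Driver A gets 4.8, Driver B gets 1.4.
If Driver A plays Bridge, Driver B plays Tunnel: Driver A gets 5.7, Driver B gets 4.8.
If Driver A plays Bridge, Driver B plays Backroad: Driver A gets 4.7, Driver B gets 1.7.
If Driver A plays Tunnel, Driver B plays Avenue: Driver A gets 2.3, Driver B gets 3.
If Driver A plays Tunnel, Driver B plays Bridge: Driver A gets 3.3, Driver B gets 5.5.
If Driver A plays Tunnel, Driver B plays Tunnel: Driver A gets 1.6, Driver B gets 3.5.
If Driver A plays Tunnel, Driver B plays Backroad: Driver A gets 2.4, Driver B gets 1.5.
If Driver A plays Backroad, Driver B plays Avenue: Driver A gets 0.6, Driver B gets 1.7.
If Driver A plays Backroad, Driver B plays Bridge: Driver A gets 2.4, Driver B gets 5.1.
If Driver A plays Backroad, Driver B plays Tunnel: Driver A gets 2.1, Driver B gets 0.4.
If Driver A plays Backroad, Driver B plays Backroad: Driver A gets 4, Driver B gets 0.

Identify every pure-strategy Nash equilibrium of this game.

(Avenue, Avenue): Driver B can switch to Tunnel (3.5 → 4.8). Not NE.
(Avenue, Bridge): Driver B can switch to Avenue (2.8 → 3.5). Not NE.
(Avenue, Tunnel): Driver A can switch to Bridge (1.2 → 5.7). Not NE.
(Avenue, Backroad): Driver A can switch to Bridge (0.6 → 4.7). Not NE.
(Bridge, Avenue): Driver A can switch to Avenue (3.7 → 4.2). Not NE.
(Bridge, Bridge): Driver A can switch to Avenue (4.8 → 5.6). Not NE.
(Bridge, Tunnel): Driver A gets 5.7, best alternative 2.1; Driver B gets 4.8, best alternative 1.7. No profitable deviation — NE.
(The remaining 9 profiles each have a profitable deviation by the same check.)

The unique pure-strategy Nash equilibrium is (Bridge, Tunnel).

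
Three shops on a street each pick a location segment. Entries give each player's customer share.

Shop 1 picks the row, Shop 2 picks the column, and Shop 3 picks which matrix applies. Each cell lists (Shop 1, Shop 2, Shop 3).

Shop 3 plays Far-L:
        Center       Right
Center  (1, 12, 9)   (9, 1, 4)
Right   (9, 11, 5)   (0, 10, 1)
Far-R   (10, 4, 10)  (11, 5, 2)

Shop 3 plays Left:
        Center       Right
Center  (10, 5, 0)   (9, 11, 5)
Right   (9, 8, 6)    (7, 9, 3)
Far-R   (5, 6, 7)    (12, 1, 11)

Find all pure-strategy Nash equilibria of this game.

Shop 1 against (Center, Far-L): payoffs 1, 9, 10 → best response Far-R.
Shop 1 against (Center, Left): payoffs 10, 9, 5 → best response Center.
Shop 1 against (Right, Far-L): payoffs 9, 0, 11 → best response Far-R.
Shop 1 against (Right, Left): payoffs 9, 7, 12 → best response Far-R.
Shop 2 against (Center, Far-L): payoffs 12, 1 → best response Center.
Shop 2 against (Center, Left): payoffs 5, 11 → best response Right.
Shop 2 against (Right, Far-L): payoffs 11, 10 → best response Center.
Shop 2 against (Right, Left): payoffs 8, 9 → best response Right.
Shop 2 against (Far-R, Far-L): payoffs 4, 5 → best response Right.
Shop 2 against (Far-R, Left): payoffs 6, 1 → best response Center.
Shop 3 against (Center, Center): payoffs 9, 0 → best response Far-L.
Shop 3 against (Center, Right): payoffs 4, 5 → best response Left.
Shop 3 against (Right, Center): payoffs 5, 6 → best response Left.
Shop 3 against (Right, Right): payoffs 1, 3 → best response Left.
Shop 3 against (Far-R, Center): payoffs 10, 7 → best response Far-L.
Shop 3 against (Far-R, Right): payoffs 2, 11 → best response Left.
No profile is a mutual best response for all players.

There is no pure-strategy Nash equilibrium.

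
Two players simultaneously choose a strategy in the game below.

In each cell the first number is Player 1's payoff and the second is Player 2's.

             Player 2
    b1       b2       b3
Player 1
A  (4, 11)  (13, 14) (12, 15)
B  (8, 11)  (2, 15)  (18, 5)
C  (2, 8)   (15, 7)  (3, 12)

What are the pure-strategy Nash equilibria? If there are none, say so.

Player 1 against b1: payoffs 4, 8, 2 → best response B.
Player 1 against b2: payoffs 13, 2, 15 → best response C.
Player 1 against b3: payoffs 12, 18, 3 → best response B.
Player 2 against A: payoffs 11, 14, 15 → best response b3.
Player 2 against B: payoffs 11, 15, 5 → best response b2.
Player 2 against C: payoffs 8, 7, 12 → best response b3.
No profile is a mutual best response for all players.

There is no pure-strategy Nash equilibrium.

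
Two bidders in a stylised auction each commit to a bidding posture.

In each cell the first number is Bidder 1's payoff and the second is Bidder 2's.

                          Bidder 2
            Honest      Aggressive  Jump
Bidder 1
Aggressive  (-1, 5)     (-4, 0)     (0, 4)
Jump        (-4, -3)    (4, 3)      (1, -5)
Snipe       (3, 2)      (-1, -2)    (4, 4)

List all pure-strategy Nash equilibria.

Pure-strategy Nash equilibria: (Jump, Aggressive), (Snipe, Jump)

(Aggressive, Honest): Bidder 1 can switch to Snipe (-1 → 3). Not NE.
(Aggressive, Aggressive): Bidder 1 can switch to Jump (-4 → 4). Not NE.
(Aggressive, Jump): Bidder 1 can switch to Jump (0 → 1). Not NE.
(Jump, Honest): Bidder 1 can switch to Aggressive (-4 → -1). Not NE.
(Jump, Aggressive): Bidder 1 gets 4, best alternative -1; Bidder 2 gets 3, best alternative -3. No profitable deviation — NE.
(Jump, Jump): Bidder 1 can switch to Snipe (1 → 4). Not NE.
(Snipe, Honest): Bidder 2 can switch to Jump (2 → 4). Not NE.
(Snipe, Aggressive): Bidder 1 can switch to Jump (-1 → 4). Not NE.
(Snipe, Jump): Bidder 1 gets 4, best alternative 1; Bidder 2 gets 4, best alternative 2. No profitable deviation — NE.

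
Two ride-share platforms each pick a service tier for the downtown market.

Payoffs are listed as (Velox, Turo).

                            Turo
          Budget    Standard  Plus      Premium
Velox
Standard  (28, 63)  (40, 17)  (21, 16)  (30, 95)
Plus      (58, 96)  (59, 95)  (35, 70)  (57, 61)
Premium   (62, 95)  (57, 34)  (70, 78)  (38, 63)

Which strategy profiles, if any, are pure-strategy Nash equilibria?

For each player, find the best response to each opponent profile; mutual best responses are the pure NE.
Velox against Budget: payoffs 28, 58, 62 → best response Premium.
Velox against Standard: payoffs 40, 59, 57 → best response Plus.
Velox against Plus: payoffs 21, 35, 70 → best response Premium.
Velox against Premium: payoffs 30, 57, 38 → best response Plus.
Turo against Standard: payoffs 63, 17, 16, 95 → best response Premium.
Turo against Plus: payoffs 96, 95, 70, 61 → best response Budget.
Turo against Premium: payoffs 95, 34, 78, 63 → best response Budget.
Mutual best responses: (Premium, Budget).

(Premium, Budget)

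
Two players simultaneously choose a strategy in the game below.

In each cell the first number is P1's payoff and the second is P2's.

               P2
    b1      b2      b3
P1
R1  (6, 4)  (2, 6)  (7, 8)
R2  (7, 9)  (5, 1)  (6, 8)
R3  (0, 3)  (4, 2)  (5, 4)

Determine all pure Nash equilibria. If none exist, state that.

(R1, b3), (R2, b1)

P1 against b1: payoffs 6, 7, 0 → best response R2.
P1 against b2: payoffs 2, 5, 4 → best response R2.
P1 against b3: payoffs 7, 6, 5 → best response R1.
P2 against R1: payoffs 4, 6, 8 → best response b3.
P2 against R2: payoffs 9, 1, 8 → best response b1.
P2 against R3: payoffs 3, 2, 4 → best response b3.
Mutual best responses: (R1, b3); (R2, b1).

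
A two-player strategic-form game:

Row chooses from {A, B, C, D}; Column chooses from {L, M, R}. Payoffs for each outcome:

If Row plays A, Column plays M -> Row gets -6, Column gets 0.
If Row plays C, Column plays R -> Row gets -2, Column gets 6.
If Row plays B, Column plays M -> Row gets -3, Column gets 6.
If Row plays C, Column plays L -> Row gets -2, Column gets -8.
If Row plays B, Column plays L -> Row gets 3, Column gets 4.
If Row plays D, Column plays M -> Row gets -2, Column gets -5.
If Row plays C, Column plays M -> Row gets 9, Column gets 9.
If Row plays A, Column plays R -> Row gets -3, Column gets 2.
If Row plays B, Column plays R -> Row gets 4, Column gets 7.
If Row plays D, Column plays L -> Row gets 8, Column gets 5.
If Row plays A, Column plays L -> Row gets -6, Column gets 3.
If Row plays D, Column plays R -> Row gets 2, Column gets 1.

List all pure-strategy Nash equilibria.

(B, R) and (C, M) and (D, L)

Row against L: payoffs -6, 3, -2, 8 → best response D.
Row against M: payoffs -6, -3, 9, -2 → best response C.
Row against R: payoffs -3, 4, -2, 2 → best response B.
Column against A: payoffs 3, 0, 2 → best response L.
Column against B: payoffs 4, 6, 7 → best response R.
Column against C: payoffs -8, 9, 6 → best response M.
Column against D: payoffs 5, -5, 1 → best response L.
Mutual best responses: (B, R); (C, M); (D, L).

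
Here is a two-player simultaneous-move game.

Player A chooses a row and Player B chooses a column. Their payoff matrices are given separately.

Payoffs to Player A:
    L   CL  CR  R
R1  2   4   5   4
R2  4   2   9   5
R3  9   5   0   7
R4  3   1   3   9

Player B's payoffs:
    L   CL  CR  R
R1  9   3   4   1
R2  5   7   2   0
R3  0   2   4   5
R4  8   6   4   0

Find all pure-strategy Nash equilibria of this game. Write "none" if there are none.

Player A against L: payoffs 2, 4, 9, 3 → best response R3.
Player A against CL: payoffs 4, 2, 5, 1 → best response R3.
Player A against CR: payoffs 5, 9, 0, 3 → best response R2.
Player A against R: payoffs 4, 5, 7, 9 → best response R4.
Player B against R1: payoffs 9, 3, 4, 1 → best response L.
Player B against R2: payoffs 5, 7, 2, 0 → best response CL.
Player B against R3: payoffs 0, 2, 4, 5 → best response R.
Player B against R4: payoffs 8, 6, 4, 0 → best response L.
No profile is a mutual best response for all players.

There is no pure-strategy Nash equilibrium.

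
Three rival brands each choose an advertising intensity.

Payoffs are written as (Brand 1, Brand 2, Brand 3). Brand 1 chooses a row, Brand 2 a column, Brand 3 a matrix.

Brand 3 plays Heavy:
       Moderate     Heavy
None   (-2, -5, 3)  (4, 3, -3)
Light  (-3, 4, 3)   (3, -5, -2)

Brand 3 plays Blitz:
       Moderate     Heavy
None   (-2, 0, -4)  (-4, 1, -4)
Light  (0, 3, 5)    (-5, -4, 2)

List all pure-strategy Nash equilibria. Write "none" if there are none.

Brand 1 against (Moderate, Heavy): payoffs -2, -3 → best response None.
Brand 1 against (Moderate, Blitz): payoffs -2, 0 → best response Light.
Brand 1 against (Heavy, Heavy): payoffs 4, 3 → best response None.
Brand 1 against (Heavy, Blitz): payoffs -4, -5 → best response None.
Brand 2 against (None, Heavy): payoffs -5, 3 → best response Heavy.
Brand 2 against (None, Blitz): payoffs 0, 1 → best response Heavy.
Brand 2 against (Light, Heavy): payoffs 4, -5 → best response Moderate.
Brand 2 against (Light, Blitz): payoffs 3, -4 → best response Moderate.
Brand 3 against (None, Moderate): payoffs 3, -4 → best response Heavy.
Brand 3 against (None, Heavy): payoffs -3, -4 → best response Heavy.
Brand 3 against (Light, Moderate): payoffs 3, 5 → best response Blitz.
Brand 3 against (Light, Heavy): payoffs -2, 2 → best response Blitz.
Mutual best responses: (None, Heavy, Heavy); (Light, Moderate, Blitz).

The pure Nash equilibria are (None, Heavy, Heavy), (Light, Moderate, Blitz).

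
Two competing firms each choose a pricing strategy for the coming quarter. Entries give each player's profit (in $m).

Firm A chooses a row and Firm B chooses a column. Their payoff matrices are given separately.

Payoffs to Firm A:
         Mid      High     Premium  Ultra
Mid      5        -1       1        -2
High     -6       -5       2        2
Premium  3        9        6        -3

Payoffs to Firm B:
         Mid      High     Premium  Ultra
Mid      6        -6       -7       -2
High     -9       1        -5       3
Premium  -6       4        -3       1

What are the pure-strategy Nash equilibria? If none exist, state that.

(Mid, Mid), (High, Ultra), (Premium, High)

For each player, find the best response to each opponent profile; mutual best responses are the pure NE.
Firm A against Mid: payoffs 5, -6, 3 → best response Mid.
Firm A against High: payoffs -1, -5, 9 → best response Premium.
Firm A against Premium: payoffs 1, 2, 6 → best response Premium.
Firm A against Ultra: payoffs -2, 2, -3 → best response High.
Firm B against Mid: payoffs 6, -6, -7, -2 → best response Mid.
Firm B against High: payoffs -9, 1, -5, 3 → best response Ultra.
Firm B against Premium: payoffs -6, 4, -3, 1 → best response High.
Mutual best responses: (Mid, Mid); (High, Ultra); (Premium, High).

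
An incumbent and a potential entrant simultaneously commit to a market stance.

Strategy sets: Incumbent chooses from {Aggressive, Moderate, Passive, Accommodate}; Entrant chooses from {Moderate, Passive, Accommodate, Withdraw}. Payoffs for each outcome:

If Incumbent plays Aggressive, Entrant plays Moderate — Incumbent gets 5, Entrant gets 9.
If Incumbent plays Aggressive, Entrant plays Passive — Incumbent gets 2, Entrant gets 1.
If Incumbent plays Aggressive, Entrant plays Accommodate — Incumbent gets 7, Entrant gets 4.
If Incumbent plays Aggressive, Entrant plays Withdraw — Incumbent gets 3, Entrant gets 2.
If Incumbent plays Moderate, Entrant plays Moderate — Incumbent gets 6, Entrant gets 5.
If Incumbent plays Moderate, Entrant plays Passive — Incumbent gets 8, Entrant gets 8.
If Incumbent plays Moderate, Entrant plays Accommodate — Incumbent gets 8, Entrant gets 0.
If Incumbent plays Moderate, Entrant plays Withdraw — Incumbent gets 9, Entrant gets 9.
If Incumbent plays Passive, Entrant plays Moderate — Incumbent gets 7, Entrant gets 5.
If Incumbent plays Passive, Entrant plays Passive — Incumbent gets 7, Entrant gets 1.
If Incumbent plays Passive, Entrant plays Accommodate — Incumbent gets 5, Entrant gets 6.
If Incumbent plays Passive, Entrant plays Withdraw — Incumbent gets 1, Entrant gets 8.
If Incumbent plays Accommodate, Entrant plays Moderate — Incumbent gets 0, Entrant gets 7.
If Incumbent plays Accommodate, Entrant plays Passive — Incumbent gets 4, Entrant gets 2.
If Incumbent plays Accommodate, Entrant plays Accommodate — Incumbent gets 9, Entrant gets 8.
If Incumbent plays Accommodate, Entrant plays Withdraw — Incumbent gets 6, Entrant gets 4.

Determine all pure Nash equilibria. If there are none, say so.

Mark each player's best response to every combination of opponents' strategies; a profile where every player is best-responding is a pure Nash equilibrium.
Incumbent against Moderate: payoffs 5, 6, 7, 0 → best response Passive.
Incumbent against Passive: payoffs 2, 8, 7, 4 → best response Moderate.
Incumbent against Accommodate: payoffs 7, 8, 5, 9 → best response Accommodate.
Incumbent against Withdraw: payoffs 3, 9, 1, 6 → best response Moderate.
Entrant against Aggressive: payoffs 9, 1, 4, 2 → best response Moderate.
Entrant against Moderate: payoffs 5, 8, 0, 9 → best response Withdraw.
Entrant against Passive: payoffs 5, 1, 6, 8 → best response Withdraw.
Entrant against Accommodate: payoffs 7, 2, 8, 4 → best response Accommodate.
Mutual best responses: (Moderate, Withdraw); (Accommodate, Accommodate).

The pure Nash equilibria are (Moderate, Withdraw) and (Accommodate, Accommodate).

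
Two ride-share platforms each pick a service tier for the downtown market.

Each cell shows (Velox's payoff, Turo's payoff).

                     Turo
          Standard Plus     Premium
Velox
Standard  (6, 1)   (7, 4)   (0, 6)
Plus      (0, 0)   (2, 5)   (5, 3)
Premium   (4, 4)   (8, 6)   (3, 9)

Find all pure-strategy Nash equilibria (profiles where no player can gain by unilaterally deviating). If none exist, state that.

This game has no pure Nash equilibrium.

Velox against Standard: payoffs 6, 0, 4 → best response Standard.
Velox against Plus: payoffs 7, 2, 8 → best response Premium.
Velox against Premium: payoffs 0, 5, 3 → best response Plus.
Turo against Standard: payoffs 1, 4, 6 → best response Premium.
Turo against Plus: payoffs 0, 5, 3 → best response Plus.
Turo against Premium: payoffs 4, 6, 9 → best response Premium.
No profile is a mutual best response for all players.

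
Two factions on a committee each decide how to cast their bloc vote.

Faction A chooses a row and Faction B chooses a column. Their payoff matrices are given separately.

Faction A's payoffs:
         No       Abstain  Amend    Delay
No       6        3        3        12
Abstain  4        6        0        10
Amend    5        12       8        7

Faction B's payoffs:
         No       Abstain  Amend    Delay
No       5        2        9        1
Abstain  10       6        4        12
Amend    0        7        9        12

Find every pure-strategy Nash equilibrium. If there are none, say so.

Faction A against No: payoffs 6, 4, 5 → best response No.
Faction A against Abstain: payoffs 3, 6, 12 → best response Amend.
Faction A against Amend: payoffs 3, 0, 8 → best response Amend.
Faction A against Delay: payoffs 12, 10, 7 → best response No.
Faction B against No: payoffs 5, 2, 9, 1 → best response Amend.
Faction B against Abstain: payoffs 10, 6, 4, 12 → best response Delay.
Faction B against Amend: payoffs 0, 7, 9, 12 → best response Delay.
No profile is a mutual best response for all players.

This game has no pure Nash equilibrium.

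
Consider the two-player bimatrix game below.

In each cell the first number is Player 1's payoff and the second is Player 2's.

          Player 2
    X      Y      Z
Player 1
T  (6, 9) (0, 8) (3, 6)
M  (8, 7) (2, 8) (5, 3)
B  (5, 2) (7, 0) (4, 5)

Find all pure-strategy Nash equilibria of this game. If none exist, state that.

No pure-strategy Nash equilibrium.

Check each profile: it is a Nash equilibrium iff no player can strictly gain by switching unilaterally.
(T, X): Player 1 can switch to M (6 → 8). Not NE.
(T, Y): Player 1 can switch to M (0 → 2). Not NE.
(T, Z): Player 1 can switch to M (3 → 5). Not NE.
(M, X): Player 2 can switch to Y (7 → 8). Not NE.
(M, Y): Player 1 can switch to B (2 → 7). Not NE.
(M, Z): Player 2 can switch to X (3 → 7). Not NE.
(The remaining 3 profiles each have a profitable deviation by the same check.)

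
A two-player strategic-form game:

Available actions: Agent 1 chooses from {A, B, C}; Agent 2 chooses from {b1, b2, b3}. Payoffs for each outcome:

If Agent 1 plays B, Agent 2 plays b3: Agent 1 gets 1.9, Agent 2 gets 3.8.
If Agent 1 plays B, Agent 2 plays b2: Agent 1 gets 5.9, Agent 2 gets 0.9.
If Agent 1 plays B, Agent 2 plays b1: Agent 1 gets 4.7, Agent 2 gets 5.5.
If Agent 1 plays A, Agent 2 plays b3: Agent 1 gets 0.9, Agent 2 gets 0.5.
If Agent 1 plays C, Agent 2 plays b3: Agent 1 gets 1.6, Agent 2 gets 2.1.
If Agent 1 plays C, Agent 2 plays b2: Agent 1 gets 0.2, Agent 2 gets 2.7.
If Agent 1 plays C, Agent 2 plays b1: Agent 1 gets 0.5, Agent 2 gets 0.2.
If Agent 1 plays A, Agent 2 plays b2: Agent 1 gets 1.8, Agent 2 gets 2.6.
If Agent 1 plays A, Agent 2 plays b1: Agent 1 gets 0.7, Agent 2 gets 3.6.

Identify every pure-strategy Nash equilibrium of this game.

Pure NE: (B, b1)

(A, b1): Agent 1 can switch to B (0.7 → 4.7). Not NE.
(A, b2): Agent 1 can switch to B (1.8 → 5.9). Not NE.
(A, b3): Agent 1 can switch to B (0.9 → 1.9). Not NE.
(B, b1): Agent 1 gets 4.7, best alternative 0.7; Agent 2 gets 5.5, best alternative 3.8. No profitable deviation — NE.
(B, b2): Agent 2 can switch to b1 (0.9 → 5.5). Not NE.
(B, b3): Agent 2 can switch to b1 (3.8 → 5.5). Not NE.
(C, b1): Agent 1 can switch to A (0.5 → 0.7). Not NE.
(C, b2): Agent 1 can switch to A (0.2 → 1.8). Not NE.
(C, b3): Agent 1 can switch to B (1.6 → 1.9). Not NE.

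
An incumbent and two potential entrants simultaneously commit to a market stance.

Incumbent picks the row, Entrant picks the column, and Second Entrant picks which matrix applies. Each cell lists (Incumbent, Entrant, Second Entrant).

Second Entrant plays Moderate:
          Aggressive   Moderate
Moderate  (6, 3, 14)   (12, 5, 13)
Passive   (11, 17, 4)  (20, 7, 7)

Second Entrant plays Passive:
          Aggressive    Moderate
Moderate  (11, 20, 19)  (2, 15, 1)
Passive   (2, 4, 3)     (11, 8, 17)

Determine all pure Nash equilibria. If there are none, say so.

The pure Nash equilibria are (Moderate, Aggressive, Passive), (Passive, Aggressive, Moderate), (Passive, Moderate, Passive).

Mark each player's best response to every combination of opponents' strategies; a profile where every player is best-responding is a pure Nash equilibrium.
Incumbent against (Aggressive, Moderate): payoffs 6, 11 → best response Passive.
Incumbent against (Aggressive, Passive): payoffs 11, 2 → best response Moderate.
Incumbent against (Moderate, Moderate): payoffs 12, 20 → best response Passive.
Incumbent against (Moderate, Passive): payoffs 2, 11 → best response Passive.
Entrant against (Moderate, Moderate): payoffs 3, 5 → best response Moderate.
Entrant against (Moderate, Passive): payoffs 20, 15 → best response Aggressive.
Entrant against (Passive, Moderate): payoffs 17, 7 → best response Aggressive.
Entrant against (Passive, Passive): payoffs 4, 8 → best response Moderate.
Second Entrant against (Moderate, Aggressive): payoffs 14, 19 → best response Passive.
Second Entrant against (Moderate, Moderate): payoffs 13, 1 → best response Moderate.
Second Entrant against (Passive, Aggressive): payoffs 4, 3 → best response Moderate.
Second Entrant against (Passive, Moderate): payoffs 7, 17 → best response Passive.
Mutual best responses: (Moderate, Aggressive, Passive); (Passive, Aggressive, Moderate); (Passive, Moderate, Passive).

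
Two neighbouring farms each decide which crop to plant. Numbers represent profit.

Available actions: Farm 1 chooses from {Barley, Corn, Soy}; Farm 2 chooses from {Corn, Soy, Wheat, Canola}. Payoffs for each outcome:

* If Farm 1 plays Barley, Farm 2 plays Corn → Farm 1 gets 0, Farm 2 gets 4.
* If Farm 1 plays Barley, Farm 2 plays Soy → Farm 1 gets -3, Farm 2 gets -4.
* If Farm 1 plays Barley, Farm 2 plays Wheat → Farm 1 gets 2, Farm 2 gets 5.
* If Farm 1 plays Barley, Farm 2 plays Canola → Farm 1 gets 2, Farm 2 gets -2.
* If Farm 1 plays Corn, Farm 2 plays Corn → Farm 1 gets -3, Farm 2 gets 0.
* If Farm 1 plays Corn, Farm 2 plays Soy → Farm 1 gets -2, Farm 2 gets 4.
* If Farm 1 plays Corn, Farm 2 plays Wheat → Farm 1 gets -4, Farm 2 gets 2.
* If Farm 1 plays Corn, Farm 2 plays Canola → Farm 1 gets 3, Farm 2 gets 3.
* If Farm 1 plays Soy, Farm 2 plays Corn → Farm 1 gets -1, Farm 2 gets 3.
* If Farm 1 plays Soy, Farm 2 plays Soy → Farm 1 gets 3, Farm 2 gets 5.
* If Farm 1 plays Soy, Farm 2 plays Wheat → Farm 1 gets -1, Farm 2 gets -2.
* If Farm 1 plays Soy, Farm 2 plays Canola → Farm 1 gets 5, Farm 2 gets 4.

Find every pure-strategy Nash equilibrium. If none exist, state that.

The pure Nash equilibria are (Barley, Wheat) and (Soy, Soy).

Farm 1 against Corn: payoffs 0, -3, -1 → best response Barley.
Farm 1 against Soy: payoffs -3, -2, 3 → best response Soy.
Farm 1 against Wheat: payoffs 2, -4, -1 → best response Barley.
Farm 1 against Canola: payoffs 2, 3, 5 → best response Soy.
Farm 2 against Barley: payoffs 4, -4, 5, -2 → best response Wheat.
Farm 2 against Corn: payoffs 0, 4, 2, 3 → best response Soy.
Farm 2 against Soy: payoffs 3, 5, -2, 4 → best response Soy.
Mutual best responses: (Barley, Wheat); (Soy, Soy).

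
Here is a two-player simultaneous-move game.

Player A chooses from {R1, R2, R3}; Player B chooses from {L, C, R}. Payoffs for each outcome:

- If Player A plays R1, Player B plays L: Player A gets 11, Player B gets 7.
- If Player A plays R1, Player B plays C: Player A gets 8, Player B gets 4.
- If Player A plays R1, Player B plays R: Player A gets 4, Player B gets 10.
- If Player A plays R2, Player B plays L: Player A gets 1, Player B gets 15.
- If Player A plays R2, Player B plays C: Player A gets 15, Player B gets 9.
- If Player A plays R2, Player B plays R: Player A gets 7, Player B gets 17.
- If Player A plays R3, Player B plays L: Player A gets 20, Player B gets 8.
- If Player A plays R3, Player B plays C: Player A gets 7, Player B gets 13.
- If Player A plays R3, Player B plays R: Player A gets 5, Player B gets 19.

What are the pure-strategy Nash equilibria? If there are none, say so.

Player A against L: payoffs 11, 1, 20 → best response R3.
Player A against C: payoffs 8, 15, 7 → best response R2.
Player A against R: payoffs 4, 7, 5 → best response R2.
Player B against R1: payoffs 7, 4, 10 → best response R.
Player B against R2: payoffs 15, 9, 17 → best response R.
Player B against R3: payoffs 8, 13, 19 → best response R.
Mutual best responses: (R2, R).

Pure NE: (R2, R)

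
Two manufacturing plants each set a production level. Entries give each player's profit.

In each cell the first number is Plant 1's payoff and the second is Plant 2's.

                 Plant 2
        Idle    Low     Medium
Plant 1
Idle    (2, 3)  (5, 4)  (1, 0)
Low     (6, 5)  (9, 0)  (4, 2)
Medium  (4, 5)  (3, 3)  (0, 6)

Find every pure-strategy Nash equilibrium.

For each player, find the best response to each opponent profile; mutual best responses are the pure NE.
Plant 1 against Idle: payoffs 2, 6, 4 → best response Low.
Plant 1 against Low: payoffs 5, 9, 3 → best response Low.
Plant 1 against Medium: payoffs 1, 4, 0 → best response Low.
Plant 2 against Idle: payoffs 3, 4, 0 → best response Low.
Plant 2 against Low: payoffs 5, 0, 2 → best response Idle.
Plant 2 against Medium: payoffs 5, 3, 6 → best response Medium.
Mutual best responses: (Low, Idle).

The unique pure-strategy Nash equilibrium is (Low, Idle).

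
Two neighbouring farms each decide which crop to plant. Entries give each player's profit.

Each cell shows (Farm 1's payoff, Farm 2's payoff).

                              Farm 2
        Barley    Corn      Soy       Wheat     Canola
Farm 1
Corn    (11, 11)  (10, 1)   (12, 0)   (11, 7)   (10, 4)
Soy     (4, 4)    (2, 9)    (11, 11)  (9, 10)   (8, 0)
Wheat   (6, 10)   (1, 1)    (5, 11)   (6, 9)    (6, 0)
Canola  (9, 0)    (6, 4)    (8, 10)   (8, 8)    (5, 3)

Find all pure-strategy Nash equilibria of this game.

(Corn, Barley)

(Corn, Barley): Farm 1 gets 11, best alternative 9; Farm 2 gets 11, best alternative 7. No profitable deviation — NE.
(Corn, Corn): Farm 2 can switch to Barley (1 → 11). Not NE.
(Corn, Soy): Farm 2 can switch to Barley (0 → 11). Not NE.
(Corn, Wheat): Farm 2 can switch to Barley (7 → 11). Not NE.
(Corn, Canola): Farm 2 can switch to Barley (4 → 11). Not NE.
(Soy, Barley): Farm 1 can switch to Corn (4 → 11). Not NE.
(Soy, Corn): Farm 1 can switch to Corn (2 → 10). Not NE.
(Soy, Soy): Farm 1 can switch to Corn (11 → 12). Not NE.
(Soy, Wheat): Farm 1 can switch to Corn (9 → 11). Not NE.
(Soy, Canola): Farm 1 can switch to Corn (8 → 10). Not NE.
(Wheat, Barley): Farm 1 can switch to Corn (6 → 11). Not NE.
(Wheat, Corn): Farm 1 can switch to Corn (1 → 10). Not NE.
(Wheat, Soy): Farm 1 can switch to Corn (5 → 12). Not NE.
(The remaining 7 profiles each have a profitable deviation by the same check.)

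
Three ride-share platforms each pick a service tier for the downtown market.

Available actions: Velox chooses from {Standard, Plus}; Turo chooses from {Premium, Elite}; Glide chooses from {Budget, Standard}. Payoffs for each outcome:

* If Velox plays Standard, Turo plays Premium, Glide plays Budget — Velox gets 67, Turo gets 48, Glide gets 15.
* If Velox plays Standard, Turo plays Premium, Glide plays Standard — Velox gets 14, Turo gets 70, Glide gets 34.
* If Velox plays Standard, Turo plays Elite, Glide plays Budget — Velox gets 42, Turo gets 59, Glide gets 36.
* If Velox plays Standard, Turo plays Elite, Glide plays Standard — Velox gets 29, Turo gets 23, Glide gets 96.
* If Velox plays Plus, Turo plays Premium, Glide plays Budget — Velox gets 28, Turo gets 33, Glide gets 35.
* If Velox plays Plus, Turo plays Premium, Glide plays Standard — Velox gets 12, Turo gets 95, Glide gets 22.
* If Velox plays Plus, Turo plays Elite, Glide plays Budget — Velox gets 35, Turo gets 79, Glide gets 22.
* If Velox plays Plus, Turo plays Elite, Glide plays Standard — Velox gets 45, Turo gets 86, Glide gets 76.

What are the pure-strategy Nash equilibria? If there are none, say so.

(Standard, Premium, Standard)

Check each profile: it is a Nash equilibrium iff no player can strictly gain by switching unilaterally.
(Standard, Premium, Budget): Turo can switch to Elite (48 → 59). Not NE.
(Standard, Premium, Standard): Velox gets 14, best alternative 12; Turo gets 70, best alternative 23; Glide gets 34, best alternative 15. No profitable deviation — NE.
(Standard, Elite, Budget): Glide can switch to Standard (36 → 96). Not NE.
(Standard, Elite, Standard): Velox can switch to Plus (29 → 45). Not NE.
(Plus, Premium, Budget): Velox can switch to Standard (28 → 67). Not NE.
(Plus, Premium, Standard): Velox can switch to Standard (12 → 14). Not NE.
(Plus, Elite, Budget): Velox can switch to Standard (35 → 42). Not NE.
(Plus, Elite, Standard): Turo can switch to Premium (86 → 95). Not NE.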